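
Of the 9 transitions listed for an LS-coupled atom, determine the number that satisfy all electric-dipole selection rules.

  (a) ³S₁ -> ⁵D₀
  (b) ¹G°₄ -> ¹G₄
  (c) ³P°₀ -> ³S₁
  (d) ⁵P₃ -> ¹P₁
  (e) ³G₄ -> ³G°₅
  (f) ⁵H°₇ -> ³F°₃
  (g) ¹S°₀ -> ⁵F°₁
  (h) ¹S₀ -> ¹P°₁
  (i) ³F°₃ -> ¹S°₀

4

(a) forbidden (parity, ΔS, ΔL fail)
(b) allowed
(c) allowed
(d) forbidden (parity, ΔS, ΔJ fail)
(e) allowed
(f) forbidden (parity, ΔS, ΔL, ΔJ fail)
(g) forbidden (parity, ΔS, ΔL fail)
(h) allowed
(i) forbidden (parity, ΔS, ΔL, ΔJ fail)
Total allowed: 4 of 9.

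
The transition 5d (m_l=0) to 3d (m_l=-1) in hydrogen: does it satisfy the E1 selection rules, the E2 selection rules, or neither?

Δl = 2 − 2 = +0; l_i + l_f = 4.
Δm_l = -1.
E1 (Δl = ±1, |Δm_l| ≤ 1): not satisfied.
E2 (Δl = 0,±2, l_i+l_f ≥ 2, |Δm_l| ≤ 2): satisfied.

E2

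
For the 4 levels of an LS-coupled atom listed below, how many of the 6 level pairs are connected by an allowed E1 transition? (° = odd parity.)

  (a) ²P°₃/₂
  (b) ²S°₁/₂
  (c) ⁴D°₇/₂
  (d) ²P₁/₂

(a)–(b): forbidden (parity).
(a)–(c): forbidden (parity, ΔS, ΔJ).
(a)–(d): allowed.
(b)–(c): forbidden (parity, ΔS, ΔL, ΔJ).
(b)–(d): allowed.
(c)–(d): forbidden (ΔS, ΔJ).
Allowed pairs: 2 of 6.

2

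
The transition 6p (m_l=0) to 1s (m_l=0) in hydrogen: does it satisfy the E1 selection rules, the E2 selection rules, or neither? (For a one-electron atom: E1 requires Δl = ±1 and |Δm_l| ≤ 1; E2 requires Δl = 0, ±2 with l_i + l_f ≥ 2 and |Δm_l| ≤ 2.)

E1

Δl = 0 − 1 = -1; l_i + l_f = 1.
Δm_l = +0.
E1 (Δl = ±1, |Δm_l| ≤ 1): satisfied.
E2 (Δl = 0,±2, l_i+l_f ≥ 2, |Δm_l| ≤ 2): not satisfied.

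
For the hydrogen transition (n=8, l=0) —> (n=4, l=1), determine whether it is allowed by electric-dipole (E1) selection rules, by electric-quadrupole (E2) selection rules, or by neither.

E1

Δl = 1 − 0 = +1; l_i + l_f = 1.
E1 (Δl = ±1): satisfied.
E2 (Δl = 0,±2, l_i+l_f ≥ 2): not satisfied.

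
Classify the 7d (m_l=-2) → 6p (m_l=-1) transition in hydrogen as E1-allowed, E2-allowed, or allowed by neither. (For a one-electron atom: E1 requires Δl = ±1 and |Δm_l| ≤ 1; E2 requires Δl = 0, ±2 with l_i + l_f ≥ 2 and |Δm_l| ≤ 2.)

E1

Δl = 1 − 2 = -1; l_i + l_f = 3.
Δm_l = +1.
E1 (Δl = ±1, |Δm_l| ≤ 1): satisfied.
E2 (Δl = 0,±2, l_i+l_f ≥ 2, |Δm_l| ≤ 2): not satisfied.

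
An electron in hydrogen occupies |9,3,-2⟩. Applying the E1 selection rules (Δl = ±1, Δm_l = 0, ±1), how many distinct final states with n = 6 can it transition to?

E1 requires Δl = ±1, so l_f ∈ {2, 4}; with 0 ≤ l_f ≤ n_f−1 = 5, the allowed l_f values are {2, 4}.
For l_f = 2: m_f ∈ {m_i−1, m_i, m_i+1} ∩ [−2, 2] = {-2, -1} → 2 states.
For l_f = 4: m_f ∈ {m_i−1, m_i, m_i+1} ∩ [−4, 4] = {-3, -2, -1} → 3 states.
Total: 5.

5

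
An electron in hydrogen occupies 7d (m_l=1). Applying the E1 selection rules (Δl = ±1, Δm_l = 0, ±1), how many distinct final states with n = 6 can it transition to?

E1 requires Δl = ±1, so l_f ∈ {1, 3}; with 0 ≤ l_f ≤ n_f−1 = 5, the allowed l_f values are {1, 3}.
For l_f = 1: m_f ∈ {m_i−1, m_i, m_i+1} ∩ [−1, 1] = {0, 1} → 2 states.
For l_f = 3: m_f ∈ {m_i−1, m_i, m_i+1} ∩ [−3, 3] = {0, 1, 2} → 3 states.
Total: 5.

5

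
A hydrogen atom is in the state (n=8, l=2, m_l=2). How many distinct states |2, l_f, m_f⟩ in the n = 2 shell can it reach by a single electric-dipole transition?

E1 requires Δl = ±1, so l_f ∈ {1, 3}; with 0 ≤ l_f ≤ n_f−1 = 1, the allowed l_f values are {1}.
For l_f = 1: m_f ∈ {m_i−1, m_i, m_i+1} ∩ [−1, 1] = {1} → 1 state.
Total: 1.

1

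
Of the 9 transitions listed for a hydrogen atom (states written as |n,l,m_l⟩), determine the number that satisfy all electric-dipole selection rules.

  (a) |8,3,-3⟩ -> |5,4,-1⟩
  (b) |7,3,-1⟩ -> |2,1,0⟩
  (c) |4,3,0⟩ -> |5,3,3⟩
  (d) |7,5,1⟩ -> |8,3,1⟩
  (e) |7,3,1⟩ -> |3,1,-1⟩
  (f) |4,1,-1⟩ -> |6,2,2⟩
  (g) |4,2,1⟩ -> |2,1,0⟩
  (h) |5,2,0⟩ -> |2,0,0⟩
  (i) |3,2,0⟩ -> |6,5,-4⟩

(a) forbidden — Δm_l = +2 (E1 requires Δm_l = 0, ±1)
(b) forbidden — Δl = -2 (E1 requires Δl = ±1)
(c) forbidden — Δl = +0 (E1 requires Δl = ±1); Δm_l = +3 (E1 requires Δm_l = 0, ±1)
(d) forbidden — Δl = -2 (E1 requires Δl = ±1)
(e) forbidden — Δl = -2 (E1 requires Δl = ±1); Δm_l = -2 (E1 requires Δm_l = 0, ±1)
(f) forbidden — Δm_l = +3 (E1 requires Δm_l = 0, ±1)
(g) allowed
(h) forbidden — Δl = -2 (E1 requires Δl = ±1)
(i) forbidden — Δl = +3 (E1 requires Δl = ±1); Δm_l = -4 (E1 requires Δm_l = 0, ±1)
Total allowed: 1 of 9.

1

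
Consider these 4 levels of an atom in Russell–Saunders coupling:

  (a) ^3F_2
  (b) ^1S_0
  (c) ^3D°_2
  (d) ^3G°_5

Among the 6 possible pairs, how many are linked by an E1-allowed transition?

(a)–(b): forbidden (parity, ΔS, ΔL, ΔJ).
(a)–(c): allowed.
(a)–(d): forbidden (ΔJ).
(b)–(c): forbidden (ΔS, ΔL, ΔJ).
(b)–(d): forbidden (ΔS, ΔL, ΔJ).
(c)–(d): forbidden (parity, ΔL, ΔJ).
Allowed pairs: 1 of 6.

1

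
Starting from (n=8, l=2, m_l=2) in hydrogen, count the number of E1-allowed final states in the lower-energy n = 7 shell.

E1 requires Δl = ±1, so l_f ∈ {1, 3}; with 0 ≤ l_f ≤ n_f−1 = 6, the allowed l_f values are {1, 3}.
For l_f = 1: m_f ∈ {m_i−1, m_i, m_i+1} ∩ [−1, 1] = {1} → 1 state.
For l_f = 3: m_f ∈ {m_i−1, m_i, m_i+1} ∩ [−3, 3] = {1, 2, 3} → 3 states.
Total: 4.

4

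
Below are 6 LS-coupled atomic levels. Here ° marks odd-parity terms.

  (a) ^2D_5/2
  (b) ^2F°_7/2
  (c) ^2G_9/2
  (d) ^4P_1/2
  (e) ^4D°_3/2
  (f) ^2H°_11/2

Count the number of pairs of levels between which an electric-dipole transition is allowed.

4

(a)–(b): allowed.
(a)–(c): forbidden (parity, ΔL, ΔJ).
(a)–(d): forbidden (parity, ΔS, ΔJ).
(a)–(e): forbidden (ΔS).
(a)–(f): forbidden (ΔL, ΔJ).
(b)–(c): allowed.
(b)–(d): forbidden (ΔS, ΔL, ΔJ).
(b)–(e): forbidden (parity, ΔS, ΔJ).
(b)–(f): forbidden (parity, ΔL, ΔJ).
(c)–(d): forbidden (parity, ΔS, ΔL, ΔJ).
(c)–(e): forbidden (ΔS, ΔL, ΔJ).
(c)–(f): allowed.
(d)–(e): allowed.
(d)–(f): forbidden (ΔS, ΔL, ΔJ).
(e)–(f): forbidden (parity, ΔS, ΔL, ΔJ).
Allowed pairs: 4 of 15.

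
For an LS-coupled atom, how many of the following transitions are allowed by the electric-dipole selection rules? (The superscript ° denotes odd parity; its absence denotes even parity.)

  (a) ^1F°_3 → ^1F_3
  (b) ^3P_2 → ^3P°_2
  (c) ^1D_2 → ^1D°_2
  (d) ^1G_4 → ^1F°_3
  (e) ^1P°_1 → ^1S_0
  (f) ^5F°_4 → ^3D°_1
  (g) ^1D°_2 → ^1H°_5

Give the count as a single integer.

(a) allowed
(b) allowed
(c) allowed
(d) allowed
(e) allowed
(f) forbidden (parity, ΔS, ΔJ fail)
(g) forbidden (parity, ΔL, ΔJ fail)
Total allowed: 5 of 7.

5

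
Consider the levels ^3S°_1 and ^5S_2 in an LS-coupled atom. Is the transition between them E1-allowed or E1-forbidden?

Parity must change: odd → even — passes.
ΔS = 0: S: 1 → 2 — fails.
ΔL = 0, ±1 (not L=0↔0): L: 0 → 0, ΔL = +0 — fails.
ΔJ = 0, ±1 (not J=0↔0): J: 1 → 2, ΔJ = +1 — passes.
Rule(s) violated: ΔS, ΔL.

forbidden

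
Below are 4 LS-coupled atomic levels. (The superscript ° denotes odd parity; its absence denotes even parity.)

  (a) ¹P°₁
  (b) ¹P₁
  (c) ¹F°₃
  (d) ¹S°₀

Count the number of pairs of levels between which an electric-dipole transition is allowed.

(a)–(b): allowed.
(a)–(c): forbidden (parity, ΔL, ΔJ).
(a)–(d): forbidden (parity).
(b)–(c): forbidden (ΔL, ΔJ).
(b)–(d): allowed.
(c)–(d): forbidden (parity, ΔL, ΔJ).
Allowed pairs: 2 of 6.

2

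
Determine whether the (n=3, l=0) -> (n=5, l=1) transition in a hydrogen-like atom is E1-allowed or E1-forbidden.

l: 0 → 1 (Δl = +1). Δl = ±1 passes.
All E1 selection rules are satisfied.

allowed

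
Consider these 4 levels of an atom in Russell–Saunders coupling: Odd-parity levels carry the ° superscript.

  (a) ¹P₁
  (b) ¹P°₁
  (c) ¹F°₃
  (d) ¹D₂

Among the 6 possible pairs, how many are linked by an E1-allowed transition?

3

(a)–(b): allowed.
(a)–(c): forbidden (ΔL, ΔJ).
(a)–(d): forbidden (parity).
(b)–(c): forbidden (parity, ΔL, ΔJ).
(b)–(d): allowed.
(c)–(d): allowed.
Allowed pairs: 3 of 6.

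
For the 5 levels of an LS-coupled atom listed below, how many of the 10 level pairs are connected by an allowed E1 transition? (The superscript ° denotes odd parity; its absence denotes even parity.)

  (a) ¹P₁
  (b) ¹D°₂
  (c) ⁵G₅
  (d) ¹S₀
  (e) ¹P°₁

3

(a)–(b): allowed.
(a)–(c): forbidden (parity, ΔS, ΔL, ΔJ).
(a)–(d): forbidden (parity).
(a)–(e): allowed.
(b)–(c): forbidden (ΔS, ΔL, ΔJ).
(b)–(d): forbidden (ΔL, ΔJ).
(b)–(e): forbidden (parity).
(c)–(d): forbidden (parity, ΔS, ΔL, ΔJ).
(c)–(e): forbidden (ΔS, ΔL, ΔJ).
(d)–(e): allowed.
Allowed pairs: 3 of 10.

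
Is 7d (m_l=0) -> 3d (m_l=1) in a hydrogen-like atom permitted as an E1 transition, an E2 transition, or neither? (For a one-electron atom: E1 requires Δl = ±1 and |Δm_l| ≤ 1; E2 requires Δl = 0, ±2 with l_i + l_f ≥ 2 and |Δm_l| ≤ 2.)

E2

Δl = 2 − 2 = +0; l_i + l_f = 4.
Δm_l = +1.
E1 (Δl = ±1, |Δm_l| ≤ 1): not satisfied.
E2 (Δl = 0,±2, l_i+l_f ≥ 2, |Δm_l| ≤ 2): satisfied.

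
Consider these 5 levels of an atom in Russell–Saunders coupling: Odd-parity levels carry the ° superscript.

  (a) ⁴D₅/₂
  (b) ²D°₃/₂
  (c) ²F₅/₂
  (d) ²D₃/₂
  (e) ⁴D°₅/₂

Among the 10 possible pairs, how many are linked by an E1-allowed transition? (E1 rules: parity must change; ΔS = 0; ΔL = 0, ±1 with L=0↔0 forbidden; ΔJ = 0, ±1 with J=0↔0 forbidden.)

(a)–(b): forbidden (ΔS).
(a)–(c): forbidden (parity, ΔS).
(a)–(d): forbidden (parity, ΔS).
(a)–(e): allowed.
(b)–(c): allowed.
(b)–(d): allowed.
(b)–(e): forbidden (parity, ΔS).
(c)–(d): forbidden (parity).
(c)–(e): forbidden (ΔS).
(d)–(e): forbidden (ΔS).
Allowed pairs: 3 of 10.

3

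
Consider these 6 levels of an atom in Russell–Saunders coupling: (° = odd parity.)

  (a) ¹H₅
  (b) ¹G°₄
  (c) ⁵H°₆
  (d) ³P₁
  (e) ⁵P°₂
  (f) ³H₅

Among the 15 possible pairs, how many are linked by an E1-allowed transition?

(a)–(b): allowed.
(a)–(c): forbidden (ΔS).
(a)–(d): forbidden (parity, ΔS, ΔL, ΔJ).
(a)–(e): forbidden (ΔS, ΔL, ΔJ).
(a)–(f): forbidden (parity, ΔS).
(b)–(c): forbidden (parity, ΔS, ΔJ).
(b)–(d): forbidden (ΔS, ΔL, ΔJ).
(b)–(e): forbidden (parity, ΔS, ΔL, ΔJ).
(b)–(f): forbidden (ΔS).
(c)–(d): forbidden (ΔS, ΔL, ΔJ).
(c)–(e): forbidden (parity, ΔL, ΔJ).
(c)–(f): forbidden (ΔS).
(d)–(e): forbidden (ΔS).
(d)–(f): forbidden (parity, ΔL, ΔJ).
(e)–(f): forbidden (ΔS, ΔL, ΔJ).
Allowed pairs: 1 of 15.

1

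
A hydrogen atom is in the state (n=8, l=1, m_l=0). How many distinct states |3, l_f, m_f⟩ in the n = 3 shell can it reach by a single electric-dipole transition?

4

E1 requires Δl = ±1, so l_f ∈ {0, 2}; with 0 ≤ l_f ≤ n_f−1 = 2, the allowed l_f values are {0, 2}.
For l_f = 0: m_f ∈ {m_i−1, m_i, m_i+1} ∩ [−0, 0] = {0} → 1 state.
For l_f = 2: m_f ∈ {m_i−1, m_i, m_i+1} ∩ [−2, 2] = {-1, 0, 1} → 3 states.
Total: 4.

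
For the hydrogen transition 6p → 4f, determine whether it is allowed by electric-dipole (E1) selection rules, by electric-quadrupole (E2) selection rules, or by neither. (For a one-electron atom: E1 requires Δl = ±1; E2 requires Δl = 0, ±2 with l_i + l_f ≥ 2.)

Δl = 3 − 1 = +2; l_i + l_f = 4.
E1 (Δl = ±1): not satisfied.
E2 (Δl = 0,±2, l_i+l_f ≥ 2): satisfied.

E2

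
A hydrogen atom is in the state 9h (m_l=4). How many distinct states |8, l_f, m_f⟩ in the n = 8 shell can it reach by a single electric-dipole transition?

E1 requires Δl = ±1, so l_f ∈ {4, 6}; with 0 ≤ l_f ≤ n_f−1 = 7, the allowed l_f values are {4, 6}.
For l_f = 4: m_f ∈ {m_i−1, m_i, m_i+1} ∩ [−4, 4] = {3, 4} → 2 states.
For l_f = 6: m_f ∈ {m_i−1, m_i, m_i+1} ∩ [−6, 6] = {3, 4, 5} → 3 states.
Total: 5.

5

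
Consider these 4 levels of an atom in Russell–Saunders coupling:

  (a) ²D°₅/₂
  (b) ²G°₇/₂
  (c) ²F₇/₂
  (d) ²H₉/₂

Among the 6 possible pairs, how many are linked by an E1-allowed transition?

3

(a)–(b): forbidden (parity, ΔL).
(a)–(c): allowed.
(a)–(d): forbidden (ΔL, ΔJ).
(b)–(c): allowed.
(b)–(d): allowed.
(c)–(d): forbidden (parity, ΔL).
Allowed pairs: 3 of 6.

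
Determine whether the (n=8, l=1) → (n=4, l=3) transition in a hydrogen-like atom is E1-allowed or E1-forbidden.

Initial l = 1, final l = 3, so Δl = +2. E1 requires Δl = ±1: ✗.
The transition is electric-dipole forbidden.

forbidden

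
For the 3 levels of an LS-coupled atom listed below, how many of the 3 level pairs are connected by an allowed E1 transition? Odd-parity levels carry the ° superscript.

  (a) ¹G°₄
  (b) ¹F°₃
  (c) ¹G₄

(a)–(b): forbidden (parity).
(a)–(c): allowed.
(b)–(c): allowed.
Allowed pairs: 2 of 3.

2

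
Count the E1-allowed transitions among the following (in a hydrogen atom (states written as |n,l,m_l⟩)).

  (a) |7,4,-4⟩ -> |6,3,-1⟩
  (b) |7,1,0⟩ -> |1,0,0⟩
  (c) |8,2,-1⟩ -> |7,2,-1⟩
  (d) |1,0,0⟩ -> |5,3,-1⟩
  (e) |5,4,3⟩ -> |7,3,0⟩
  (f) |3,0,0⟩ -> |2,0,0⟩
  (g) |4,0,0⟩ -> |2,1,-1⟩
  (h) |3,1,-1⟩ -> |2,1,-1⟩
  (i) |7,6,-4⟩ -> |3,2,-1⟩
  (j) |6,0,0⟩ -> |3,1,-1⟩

3

(a) forbidden — Δm_l = +3 (E1 requires Δm_l = 0, ±1)
(b) allowed
(c) forbidden — Δl = +0 (E1 requires Δl = ±1)
(d) forbidden — Δl = +3 (E1 requires Δl = ±1)
(e) forbidden — Δm_l = -3 (E1 requires Δm_l = 0, ±1)
(f) forbidden — Δl = +0 (E1 requires Δl = ±1)
(g) allowed
(h) forbidden — Δl = +0 (E1 requires Δl = ±1)
(i) forbidden — Δl = -4 (E1 requires Δl = ±1); Δm_l = +3 (E1 requires Δm_l = 0, ±1)
(j) allowed
Total allowed: 3 of 10.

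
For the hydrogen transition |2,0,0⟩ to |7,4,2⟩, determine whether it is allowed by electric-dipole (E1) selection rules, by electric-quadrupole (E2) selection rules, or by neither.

neither

Δl = 4 − 0 = +4; l_i + l_f = 4.
Δm_l = +2.
E1 (Δl = ±1, |Δm_l| ≤ 1): not satisfied.
E2 (Δl = 0,±2, l_i+l_f ≥ 2, |Δm_l| ≤ 2): not satisfied.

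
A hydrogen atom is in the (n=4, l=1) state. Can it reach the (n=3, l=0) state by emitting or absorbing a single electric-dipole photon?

Δl = 0 − 1 = -1; the E1 rule Δl = ±1 is ok.
All E1 selection rules are satisfied.

allowed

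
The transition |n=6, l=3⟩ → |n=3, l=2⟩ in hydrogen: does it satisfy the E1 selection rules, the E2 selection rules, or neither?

Δl = 2 − 3 = -1; l_i + l_f = 5.
E1 (Δl = ±1): satisfied.
E2 (Δl = 0,±2, l_i+l_f ≥ 2): not satisfied.

E1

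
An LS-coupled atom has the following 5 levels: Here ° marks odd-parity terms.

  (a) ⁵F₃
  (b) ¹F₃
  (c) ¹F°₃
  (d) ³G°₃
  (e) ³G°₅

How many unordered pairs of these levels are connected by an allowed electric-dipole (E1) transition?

1

(a)–(b): forbidden (parity, ΔS).
(a)–(c): forbidden (ΔS).
(a)–(d): forbidden (ΔS).
(a)–(e): forbidden (ΔS, ΔJ).
(b)–(c): allowed.
(b)–(d): forbidden (ΔS).
(b)–(e): forbidden (ΔS, ΔJ).
(c)–(d): forbidden (parity, ΔS).
(c)–(e): forbidden (parity, ΔS, ΔJ).
(d)–(e): forbidden (parity, ΔJ).
Allowed pairs: 1 of 10.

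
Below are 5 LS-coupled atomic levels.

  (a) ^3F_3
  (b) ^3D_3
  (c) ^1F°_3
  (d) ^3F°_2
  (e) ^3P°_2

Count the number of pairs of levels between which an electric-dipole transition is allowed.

3

(a)–(b): forbidden (parity).
(a)–(c): forbidden (ΔS).
(a)–(d): allowed.
(a)–(e): forbidden (ΔL).
(b)–(c): forbidden (ΔS).
(b)–(d): allowed.
(b)–(e): allowed.
(c)–(d): forbidden (parity, ΔS).
(c)–(e): forbidden (parity, ΔS, ΔL).
(d)–(e): forbidden (parity, ΔL).
Allowed pairs: 3 of 10.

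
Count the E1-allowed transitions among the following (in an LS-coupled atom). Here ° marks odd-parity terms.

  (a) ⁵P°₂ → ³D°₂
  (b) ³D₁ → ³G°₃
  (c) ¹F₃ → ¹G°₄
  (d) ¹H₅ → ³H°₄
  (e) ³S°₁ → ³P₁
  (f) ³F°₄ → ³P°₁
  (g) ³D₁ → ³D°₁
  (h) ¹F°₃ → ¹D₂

(a) forbidden (parity, ΔS fail)
(b) forbidden (ΔL, ΔJ fail)
(c) allowed
(d) forbidden (ΔS fails)
(e) allowed
(f) forbidden (parity, ΔL, ΔJ fail)
(g) allowed
(h) allowed
Total allowed: 4 of 8.

4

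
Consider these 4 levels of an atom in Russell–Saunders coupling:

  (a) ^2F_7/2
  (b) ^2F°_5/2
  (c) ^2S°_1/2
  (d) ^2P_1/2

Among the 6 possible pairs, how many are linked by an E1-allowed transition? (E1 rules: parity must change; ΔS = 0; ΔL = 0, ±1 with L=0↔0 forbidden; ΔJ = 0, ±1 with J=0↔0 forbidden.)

(a)–(b): allowed.
(a)–(c): forbidden (ΔL, ΔJ).
(a)–(d): forbidden (parity, ΔL, ΔJ).
(b)–(c): forbidden (parity, ΔL, ΔJ).
(b)–(d): forbidden (ΔL, ΔJ).
(c)–(d): allowed.
Allowed pairs: 2 of 6.

2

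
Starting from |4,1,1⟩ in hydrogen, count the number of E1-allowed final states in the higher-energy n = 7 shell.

E1 requires Δl = ±1, so l_f ∈ {0, 2}; with 0 ≤ l_f ≤ n_f−1 = 6, the allowed l_f values are {0, 2}.
For l_f = 0: m_f ∈ {m_i−1, m_i, m_i+1} ∩ [−0, 0] = {0} → 1 state.
For l_f = 2: m_f ∈ {m_i−1, m_i, m_i+1} ∩ [−2, 2] = {0, 1, 2} → 3 states.
Total: 4.

4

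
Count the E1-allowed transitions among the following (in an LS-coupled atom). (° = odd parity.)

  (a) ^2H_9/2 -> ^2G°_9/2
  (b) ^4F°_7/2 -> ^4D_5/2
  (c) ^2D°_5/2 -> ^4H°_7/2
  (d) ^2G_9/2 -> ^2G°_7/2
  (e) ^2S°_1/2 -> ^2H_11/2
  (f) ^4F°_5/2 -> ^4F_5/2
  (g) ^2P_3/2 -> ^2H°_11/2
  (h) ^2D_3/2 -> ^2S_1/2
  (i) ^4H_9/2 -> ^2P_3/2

(a) allowed
(b) allowed
(c) forbidden (parity, ΔS, ΔL fail)
(d) allowed
(e) forbidden (ΔL, ΔJ fail)
(f) allowed
(g) forbidden (ΔL, ΔJ fail)
(h) forbidden (parity, ΔL fail)
(i) forbidden (parity, ΔS, ΔL, ΔJ fail)
Total allowed: 4 of 9.

4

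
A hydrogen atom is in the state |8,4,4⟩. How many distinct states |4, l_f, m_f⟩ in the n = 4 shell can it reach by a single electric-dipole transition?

1

E1 requires Δl = ±1, so l_f ∈ {3, 5}; with 0 ≤ l_f ≤ n_f−1 = 3, the allowed l_f values are {3}.
For l_f = 3: m_f ∈ {m_i−1, m_i, m_i+1} ∩ [−3, 3] = {3} → 1 state.
Total: 1.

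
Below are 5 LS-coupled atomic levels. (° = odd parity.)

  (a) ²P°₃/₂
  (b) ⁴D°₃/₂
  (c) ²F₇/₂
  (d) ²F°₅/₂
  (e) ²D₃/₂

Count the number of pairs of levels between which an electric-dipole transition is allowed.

(a)–(b): forbidden (parity, ΔS).
(a)–(c): forbidden (ΔL, ΔJ).
(a)–(d): forbidden (parity, ΔL).
(a)–(e): allowed.
(b)–(c): forbidden (ΔS, ΔJ).
(b)–(d): forbidden (parity, ΔS).
(b)–(e): forbidden (ΔS).
(c)–(d): allowed.
(c)–(e): forbidden (parity, ΔJ).
(d)–(e): allowed.
Allowed pairs: 3 of 10.

3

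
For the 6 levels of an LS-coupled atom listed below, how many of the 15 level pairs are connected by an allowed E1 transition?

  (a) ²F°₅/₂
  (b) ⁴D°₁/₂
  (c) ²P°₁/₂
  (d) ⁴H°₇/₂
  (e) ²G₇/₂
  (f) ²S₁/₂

2

(a)–(b): forbidden (parity, ΔS, ΔJ).
(a)–(c): forbidden (parity, ΔL, ΔJ).
(a)–(d): forbidden (parity, ΔS, ΔL).
(a)–(e): allowed.
(a)–(f): forbidden (ΔL, ΔJ).
(b)–(c): forbidden (parity, ΔS).
(b)–(d): forbidden (parity, ΔL, ΔJ).
(b)–(e): forbidden (ΔS, ΔL, ΔJ).
(b)–(f): forbidden (ΔS, ΔL).
(c)–(d): forbidden (parity, ΔS, ΔL, ΔJ).
(c)–(e): forbidden (ΔL, ΔJ).
(c)–(f): allowed.
(d)–(e): forbidden (ΔS).
(d)–(f): forbidden (ΔS, ΔL, ΔJ).
(e)–(f): forbidden (parity, ΔL, ΔJ).
Allowed pairs: 2 of 15.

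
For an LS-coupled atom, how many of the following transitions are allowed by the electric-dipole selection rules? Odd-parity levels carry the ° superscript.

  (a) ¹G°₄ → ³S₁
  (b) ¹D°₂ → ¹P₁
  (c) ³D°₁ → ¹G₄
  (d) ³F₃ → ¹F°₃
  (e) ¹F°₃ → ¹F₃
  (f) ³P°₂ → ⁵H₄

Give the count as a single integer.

2

(a) forbidden (ΔS, ΔL, ΔJ fail)
(b) allowed
(c) forbidden (ΔS, ΔL, ΔJ fail)
(d) forbidden (ΔS fails)
(e) allowed
(f) forbidden (ΔS, ΔL, ΔJ fail)
Total allowed: 2 of 6.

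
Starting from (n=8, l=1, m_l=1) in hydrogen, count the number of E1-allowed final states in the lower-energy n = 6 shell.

E1 requires Δl = ±1, so l_f ∈ {0, 2}; with 0 ≤ l_f ≤ n_f−1 = 5, the allowed l_f values are {0, 2}.
For l_f = 0: m_f ∈ {m_i−1, m_i, m_i+1} ∩ [−0, 0] = {0} → 1 state.
For l_f = 2: m_f ∈ {m_i−1, m_i, m_i+1} ∩ [−2, 2] = {0, 1, 2} → 3 states.
Total: 4.

4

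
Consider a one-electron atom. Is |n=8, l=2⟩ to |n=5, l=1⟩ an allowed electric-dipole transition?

Δl = 1 − 2 = -1; the E1 rule Δl = ±1 is satisfied.
All E1 selection rules are satisfied.

allowed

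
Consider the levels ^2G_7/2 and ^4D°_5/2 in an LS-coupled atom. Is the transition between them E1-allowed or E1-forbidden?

forbidden

Initial level: S=1/2, L=4, J=7/2, parity even. Final level: S=3/2, L=2, J=5/2, parity odd.
Parity must change: even → odd — satisfied.
ΔL = 0, ±1 (not L=0↔0): L: 4 → 2, ΔL = -2 — violated.
ΔJ = 0, ±1 (not J=0↔0): J: 7/2 → 5/2, ΔJ = -1 — satisfied.
ΔS = 0: S: 1/2 → 3/2 — violated.
Rule(s) violated: ΔS, ΔL.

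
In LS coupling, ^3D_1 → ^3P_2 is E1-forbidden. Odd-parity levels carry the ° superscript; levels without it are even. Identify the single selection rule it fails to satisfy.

parity

ΔS = 0: S: 1 → 1 — ok.
ΔL = 0, ±1 (not L=0↔0): L: 2 → 1, ΔL = -1 — ok.
Parity must change: even → even — fails.
ΔJ = 0, ±1 (not J=0↔0): J: 1 → 2, ΔJ = +1 — ok.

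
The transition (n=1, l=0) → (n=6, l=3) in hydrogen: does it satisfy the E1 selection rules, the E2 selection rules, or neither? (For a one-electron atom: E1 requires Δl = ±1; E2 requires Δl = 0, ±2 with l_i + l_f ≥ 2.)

neither

Δl = 3 − 0 = +3; l_i + l_f = 3.
E1 (Δl = ±1): not satisfied.
E2 (Δl = 0,±2, l_i+l_f ≥ 2): not satisfied.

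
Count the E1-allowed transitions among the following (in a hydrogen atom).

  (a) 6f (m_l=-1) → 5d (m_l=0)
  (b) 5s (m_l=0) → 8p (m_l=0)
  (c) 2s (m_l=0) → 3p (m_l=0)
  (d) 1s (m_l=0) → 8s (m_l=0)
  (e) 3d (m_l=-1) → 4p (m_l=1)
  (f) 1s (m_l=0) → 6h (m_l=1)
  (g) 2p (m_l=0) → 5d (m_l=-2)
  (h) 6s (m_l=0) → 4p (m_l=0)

4

(a) allowed
(b) allowed
(c) allowed
(d) forbidden — Δl = +0 (E1 requires Δl = ±1)
(e) forbidden — Δm_l = +2 (E1 requires Δm_l = 0, ±1)
(f) forbidden — Δl = +5 (E1 requires Δl = ±1)
(g) forbidden — Δm_l = -2 (E1 requires Δm_l = 0, ±1)
(h) allowed
Total allowed: 4 of 8.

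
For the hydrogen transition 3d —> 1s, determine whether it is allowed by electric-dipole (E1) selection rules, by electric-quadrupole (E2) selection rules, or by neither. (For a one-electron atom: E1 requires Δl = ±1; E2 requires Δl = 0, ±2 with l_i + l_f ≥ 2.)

Δl = 0 − 2 = -2; l_i + l_f = 2.
E1 (Δl = ±1): not satisfied.
E2 (Δl = 0,±2, l_i+l_f ≥ 2): satisfied.

E2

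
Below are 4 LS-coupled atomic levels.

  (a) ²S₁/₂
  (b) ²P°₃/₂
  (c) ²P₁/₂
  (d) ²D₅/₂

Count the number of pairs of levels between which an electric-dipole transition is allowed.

3

(a)–(b): allowed.
(a)–(c): forbidden (parity).
(a)–(d): forbidden (parity, ΔL, ΔJ).
(b)–(c): allowed.
(b)–(d): allowed.
(c)–(d): forbidden (parity, ΔJ).
Allowed pairs: 3 of 6.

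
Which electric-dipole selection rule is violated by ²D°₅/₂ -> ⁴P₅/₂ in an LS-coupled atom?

Reading off the term symbols: S 1/2→3/2, L 2→1, J 5/2→5/2, parity odd→even.
Parity must change: odd → even — satisfied.
ΔS = 0: S: 1/2 → 3/2 — violated.
ΔL = 0, ±1 (not L=0↔0): L: 2 → 1, ΔL = -1 — satisfied.
ΔJ = 0, ±1 (not J=0↔0): J: 5/2 → 5/2, ΔJ = +0 — satisfied.

the ΔS = 0 rule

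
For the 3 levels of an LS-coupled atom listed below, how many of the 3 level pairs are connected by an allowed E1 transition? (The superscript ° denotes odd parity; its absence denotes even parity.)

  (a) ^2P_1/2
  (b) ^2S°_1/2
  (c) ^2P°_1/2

(a)–(b): allowed.
(a)–(c): allowed.
(b)–(c): forbidden (parity).
Allowed pairs: 2 of 3.

2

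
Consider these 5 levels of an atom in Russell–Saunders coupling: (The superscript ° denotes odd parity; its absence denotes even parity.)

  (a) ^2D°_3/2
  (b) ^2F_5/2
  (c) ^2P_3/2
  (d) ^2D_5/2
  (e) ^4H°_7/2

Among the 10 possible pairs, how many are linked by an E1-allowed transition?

(a)–(b): allowed.
(a)–(c): allowed.
(a)–(d): allowed.
(a)–(e): forbidden (parity, ΔS, ΔL, ΔJ).
(b)–(c): forbidden (parity, ΔL).
(b)–(d): forbidden (parity).
(b)–(e): forbidden (ΔS, ΔL).
(c)–(d): forbidden (parity).
(c)–(e): forbidden (ΔS, ΔL, ΔJ).
(d)–(e): forbidden (ΔS, ΔL).
Allowed pairs: 3 of 10.

3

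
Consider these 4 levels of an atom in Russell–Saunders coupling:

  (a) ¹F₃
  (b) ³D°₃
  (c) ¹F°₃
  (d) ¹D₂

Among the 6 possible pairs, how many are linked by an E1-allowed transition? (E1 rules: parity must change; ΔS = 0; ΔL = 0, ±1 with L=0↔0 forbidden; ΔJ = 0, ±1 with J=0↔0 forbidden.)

2

(a)–(b): forbidden (ΔS).
(a)–(c): allowed.
(a)–(d): forbidden (parity).
(b)–(c): forbidden (parity, ΔS).
(b)–(d): forbidden (ΔS).
(c)–(d): allowed.
Allowed pairs: 2 of 6.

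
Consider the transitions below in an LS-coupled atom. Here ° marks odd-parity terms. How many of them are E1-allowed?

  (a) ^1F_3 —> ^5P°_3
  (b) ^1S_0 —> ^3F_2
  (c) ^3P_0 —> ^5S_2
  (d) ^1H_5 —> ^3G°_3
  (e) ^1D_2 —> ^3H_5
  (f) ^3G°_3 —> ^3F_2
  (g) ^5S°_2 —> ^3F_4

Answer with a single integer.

1

(a) forbidden (ΔS, ΔL fail)
(b) forbidden (parity, ΔS, ΔL, ΔJ fail)
(c) forbidden (parity, ΔS, ΔJ fail)
(d) forbidden (ΔS, ΔJ fail)
(e) forbidden (parity, ΔS, ΔL, ΔJ fail)
(f) allowed
(g) forbidden (ΔS, ΔL, ΔJ fail)
Total allowed: 1 of 7.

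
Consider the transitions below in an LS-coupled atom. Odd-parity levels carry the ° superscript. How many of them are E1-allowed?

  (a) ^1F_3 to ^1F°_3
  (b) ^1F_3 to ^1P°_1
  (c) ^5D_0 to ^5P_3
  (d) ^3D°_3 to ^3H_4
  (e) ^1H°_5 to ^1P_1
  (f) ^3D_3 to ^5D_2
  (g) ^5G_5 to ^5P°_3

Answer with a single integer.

1

(a) allowed
(b) forbidden (ΔL, ΔJ fail)
(c) forbidden (parity, ΔJ fail)
(d) forbidden (ΔL fails)
(e) forbidden (ΔL, ΔJ fail)
(f) forbidden (parity, ΔS fail)
(g) forbidden (ΔL, ΔJ fail)
Total allowed: 1 of 7.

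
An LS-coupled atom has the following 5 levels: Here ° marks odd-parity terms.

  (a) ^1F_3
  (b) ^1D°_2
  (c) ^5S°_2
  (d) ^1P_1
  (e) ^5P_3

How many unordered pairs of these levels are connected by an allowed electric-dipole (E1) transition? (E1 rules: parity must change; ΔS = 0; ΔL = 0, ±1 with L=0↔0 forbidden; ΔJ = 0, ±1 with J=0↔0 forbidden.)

3

(a)–(b): allowed.
(a)–(c): forbidden (ΔS, ΔL).
(a)–(d): forbidden (parity, ΔL, ΔJ).
(a)–(e): forbidden (parity, ΔS, ΔL).
(b)–(c): forbidden (parity, ΔS, ΔL).
(b)–(d): allowed.
(b)–(e): forbidden (ΔS).
(c)–(d): forbidden (ΔS).
(c)–(e): allowed.
(d)–(e): forbidden (parity, ΔS, ΔJ).
Allowed pairs: 3 of 10.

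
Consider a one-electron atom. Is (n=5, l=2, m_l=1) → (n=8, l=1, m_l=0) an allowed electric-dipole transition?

l: 2 → 1 (Δl = -1). Δl = ±1 passes.
m_l: 1 → 0 (Δm_l = -1). |Δm_l| ≤ 1 passes.
All E1 selection rules are satisfied.

allowed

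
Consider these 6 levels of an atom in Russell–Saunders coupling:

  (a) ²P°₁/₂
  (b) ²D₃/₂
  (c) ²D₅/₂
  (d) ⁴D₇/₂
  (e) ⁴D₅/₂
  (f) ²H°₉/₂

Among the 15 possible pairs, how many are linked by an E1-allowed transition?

(a)–(b): allowed.
(a)–(c): forbidden (ΔJ).
(a)–(d): forbidden (ΔS, ΔJ).
(a)–(e): forbidden (ΔS, ΔJ).
(a)–(f): forbidden (parity, ΔL, ΔJ).
(b)–(c): forbidden (parity).
(b)–(d): forbidden (parity, ΔS, ΔJ).
(b)–(e): forbidden (parity, ΔS).
(b)–(f): forbidden (ΔL, ΔJ).
(c)–(d): forbidden (parity, ΔS).
(c)–(e): forbidden (parity, ΔS).
(c)–(f): forbidden (ΔL, ΔJ).
(d)–(e): forbidden (parity).
(d)–(f): forbidden (ΔS, ΔL).
(e)–(f): forbidden (ΔS, ΔL, ΔJ).
Allowed pairs: 1 of 15.

1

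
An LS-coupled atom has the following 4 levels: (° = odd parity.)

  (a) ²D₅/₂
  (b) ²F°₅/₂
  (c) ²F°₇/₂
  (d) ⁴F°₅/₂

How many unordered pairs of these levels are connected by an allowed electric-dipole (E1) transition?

2

(a)–(b): allowed.
(a)–(c): allowed.
(a)–(d): forbidden (ΔS).
(b)–(c): forbidden (parity).
(b)–(d): forbidden (parity, ΔS).
(c)–(d): forbidden (parity, ΔS).
Allowed pairs: 2 of 6.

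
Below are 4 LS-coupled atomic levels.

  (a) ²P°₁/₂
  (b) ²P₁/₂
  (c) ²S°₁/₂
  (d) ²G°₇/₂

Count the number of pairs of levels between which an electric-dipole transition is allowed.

2

(a)–(b): allowed.
(a)–(c): forbidden (parity).
(a)–(d): forbidden (parity, ΔL, ΔJ).
(b)–(c): allowed.
(b)–(d): forbidden (ΔL, ΔJ).
(c)–(d): forbidden (parity, ΔL, ΔJ).
Allowed pairs: 2 of 6.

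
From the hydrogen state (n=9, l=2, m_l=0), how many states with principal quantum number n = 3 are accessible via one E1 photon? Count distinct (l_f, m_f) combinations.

3

E1 requires Δl = ±1, so l_f ∈ {1, 3}; with 0 ≤ l_f ≤ n_f−1 = 2, the allowed l_f values are {1}.
For l_f = 1: m_f ∈ {m_i−1, m_i, m_i+1} ∩ [−1, 1] = {-1, 0, 1} → 3 states.
Total: 3.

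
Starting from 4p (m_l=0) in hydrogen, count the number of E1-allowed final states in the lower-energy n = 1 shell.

1

E1 requires Δl = ±1, so l_f ∈ {0, 2}; with 0 ≤ l_f ≤ n_f−1 = 0, the allowed l_f values are {0}.
For l_f = 0: m_f ∈ {m_i−1, m_i, m_i+1} ∩ [−0, 0] = {0} → 1 state.
Total: 1.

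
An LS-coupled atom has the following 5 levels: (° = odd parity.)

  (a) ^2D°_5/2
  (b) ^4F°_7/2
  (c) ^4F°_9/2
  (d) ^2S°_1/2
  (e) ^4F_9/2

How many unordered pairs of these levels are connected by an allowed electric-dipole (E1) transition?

(a)–(b): forbidden (parity, ΔS).
(a)–(c): forbidden (parity, ΔS, ΔJ).
(a)–(d): forbidden (parity, ΔL, ΔJ).
(a)–(e): forbidden (ΔS, ΔJ).
(b)–(c): forbidden (parity).
(b)–(d): forbidden (parity, ΔS, ΔL, ΔJ).
(b)–(e): allowed.
(c)–(d): forbidden (parity, ΔS, ΔL, ΔJ).
(c)–(e): allowed.
(d)–(e): forbidden (ΔS, ΔL, ΔJ).
Allowed pairs: 2 of 10.

2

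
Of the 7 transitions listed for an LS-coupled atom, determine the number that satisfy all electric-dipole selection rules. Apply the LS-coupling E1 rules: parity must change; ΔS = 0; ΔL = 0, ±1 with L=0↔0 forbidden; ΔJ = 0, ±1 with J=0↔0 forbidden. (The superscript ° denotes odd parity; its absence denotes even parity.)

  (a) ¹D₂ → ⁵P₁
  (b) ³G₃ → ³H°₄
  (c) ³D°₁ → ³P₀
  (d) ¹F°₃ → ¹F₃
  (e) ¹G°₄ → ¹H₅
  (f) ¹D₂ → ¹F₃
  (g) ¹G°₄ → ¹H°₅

4

(a) forbidden (parity, ΔS fail)
(b) allowed
(c) allowed
(d) allowed
(e) allowed
(f) forbidden (parity fails)
(g) forbidden (parity fails)
Total allowed: 4 of 7.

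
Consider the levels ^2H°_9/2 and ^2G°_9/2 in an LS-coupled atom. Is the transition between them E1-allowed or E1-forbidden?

forbidden

Initial level: S=1/2, L=5, J=9/2, parity odd. Final level: S=1/2, L=4, J=9/2, parity odd.
Parity must change: odd → odd — violated.
ΔS = 0: S: 1/2 → 1/2 — satisfied.
ΔL = 0, ±1 (not L=0↔0): L: 5 → 4, ΔL = -1 — satisfied.
ΔJ = 0, ±1 (not J=0↔0): J: 9/2 → 9/2, ΔJ = +0 — satisfied.
Rule(s) violated: parity.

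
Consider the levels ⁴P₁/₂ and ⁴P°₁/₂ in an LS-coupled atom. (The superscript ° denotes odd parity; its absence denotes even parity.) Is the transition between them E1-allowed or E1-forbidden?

allowed

Initial level: S=3/2, L=1, J=1/2, parity even. Final level: S=3/2, L=1, J=1/2, parity odd.
ΔS = 0: S: 3/2 → 3/2 — ✓.
ΔJ = 0, ±1 (not J=0↔0): J: 1/2 → 1/2, ΔJ = +0 — ✓.
ΔL = 0, ±1 (not L=0↔0): L: 1 → 1, ΔL = +0 — ✓.
Parity must change: even → odd — ✓.
All four E1 rules are satisfied.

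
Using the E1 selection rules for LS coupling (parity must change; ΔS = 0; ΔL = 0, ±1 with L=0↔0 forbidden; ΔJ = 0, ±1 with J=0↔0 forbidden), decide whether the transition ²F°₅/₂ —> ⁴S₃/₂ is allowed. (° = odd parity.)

Initial level: S=1/2, L=3, J=5/2, parity odd. Final level: S=3/2, L=0, J=3/2, parity even.
ΔL = 0, ±1 (not L=0↔0): L: 3 → 0, ΔL = -3 — violated.
ΔJ = 0, ±1 (not J=0↔0): J: 5/2 → 3/2, ΔJ = -1 — satisfied.
Parity must change: odd → even — satisfied.
ΔS = 0: S: 1/2 → 3/2 — violated.
Rule(s) violated: ΔS, ΔL.

forbidden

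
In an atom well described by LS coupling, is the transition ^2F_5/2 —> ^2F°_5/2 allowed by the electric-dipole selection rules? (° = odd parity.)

Parity must change: even → odd — satisfied.
ΔS = 0: S: 1/2 → 1/2 — satisfied.
ΔL = 0, ±1 (not L=0↔0): L: 3 → 3, ΔL = +0 — satisfied.
ΔJ = 0, ±1 (not J=0↔0): J: 5/2 → 5/2, ΔJ = +0 — satisfied.
All four E1 rules are satisfied.

allowed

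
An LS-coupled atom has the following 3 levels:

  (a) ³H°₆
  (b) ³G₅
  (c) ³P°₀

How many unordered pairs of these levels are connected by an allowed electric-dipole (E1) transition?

(a)–(b): allowed.
(a)–(c): forbidden (parity, ΔL, ΔJ).
(b)–(c): forbidden (ΔL, ΔJ).
Allowed pairs: 1 of 3.

1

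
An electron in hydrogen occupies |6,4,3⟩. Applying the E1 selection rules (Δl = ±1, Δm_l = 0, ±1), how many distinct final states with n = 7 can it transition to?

E1 requires Δl = ±1, so l_f ∈ {3, 5}; with 0 ≤ l_f ≤ n_f−1 = 6, the allowed l_f values are {3, 5}.
For l_f = 3: m_f ∈ {m_i−1, m_i, m_i+1} ∩ [−3, 3] = {2, 3} → 2 states.
For l_f = 5: m_f ∈ {m_i−1, m_i, m_i+1} ∩ [−5, 5] = {2, 3, 4} → 3 states.
Total: 5.

5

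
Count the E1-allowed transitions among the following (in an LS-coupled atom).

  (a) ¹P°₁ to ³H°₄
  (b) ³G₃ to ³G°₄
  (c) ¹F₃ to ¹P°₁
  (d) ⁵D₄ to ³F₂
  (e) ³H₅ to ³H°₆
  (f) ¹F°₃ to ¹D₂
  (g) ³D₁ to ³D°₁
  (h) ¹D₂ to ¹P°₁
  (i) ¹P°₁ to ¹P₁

6

(a) forbidden (parity, ΔS, ΔL, ΔJ fail)
(b) allowed
(c) forbidden (ΔL, ΔJ fail)
(d) forbidden (parity, ΔS, ΔJ fail)
(e) allowed
(f) allowed
(g) allowed
(h) allowed
(i) allowed
Total allowed: 6 of 9.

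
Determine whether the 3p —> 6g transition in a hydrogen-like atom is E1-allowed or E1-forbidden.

Δl = 4 − 1 = +3; the E1 rule Δl = ±1 is violated.
The transition is electric-dipole forbidden.

forbidden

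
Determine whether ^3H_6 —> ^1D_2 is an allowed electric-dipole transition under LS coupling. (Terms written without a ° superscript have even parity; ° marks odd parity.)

forbidden

Reading off the term symbols: S 1→0, L 5→2, J 6→2, parity even→even.
Parity must change: even → even — violated.
ΔS = 0: S: 1 → 0 — violated.
ΔL = 0, ±1 (not L=0↔0): L: 5 → 2, ΔL = -3 — violated.
ΔJ = 0, ±1 (not J=0↔0): J: 6 → 2, ΔJ = -4 — violated.
Rule(s) violated: parity, ΔS, ΔL, ΔJ.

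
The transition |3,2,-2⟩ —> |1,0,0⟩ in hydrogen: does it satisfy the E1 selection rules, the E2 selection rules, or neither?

Δl = 0 − 2 = -2; l_i + l_f = 2.
Δm_l = +2.
E1 (Δl = ±1, |Δm_l| ≤ 1): not satisfied.
E2 (Δl = 0,±2, l_i+l_f ≥ 2, |Δm_l| ≤ 2): satisfied.

E2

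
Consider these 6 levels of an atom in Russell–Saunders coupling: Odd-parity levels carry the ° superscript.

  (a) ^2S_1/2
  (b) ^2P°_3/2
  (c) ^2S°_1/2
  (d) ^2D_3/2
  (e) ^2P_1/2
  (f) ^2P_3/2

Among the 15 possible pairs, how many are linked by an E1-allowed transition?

6

(a)–(b): allowed.
(a)–(c): forbidden (ΔL).
(a)–(d): forbidden (parity, ΔL).
(a)–(e): forbidden (parity).
(a)–(f): forbidden (parity).
(b)–(c): forbidden (parity).
(b)–(d): allowed.
(b)–(e): allowed.
(b)–(f): allowed.
(c)–(d): forbidden (ΔL).
(c)–(e): allowed.
(c)–(f): allowed.
(d)–(e): forbidden (parity).
(d)–(f): forbidden (parity).
(e)–(f): forbidden (parity).
Allowed pairs: 6 of 15.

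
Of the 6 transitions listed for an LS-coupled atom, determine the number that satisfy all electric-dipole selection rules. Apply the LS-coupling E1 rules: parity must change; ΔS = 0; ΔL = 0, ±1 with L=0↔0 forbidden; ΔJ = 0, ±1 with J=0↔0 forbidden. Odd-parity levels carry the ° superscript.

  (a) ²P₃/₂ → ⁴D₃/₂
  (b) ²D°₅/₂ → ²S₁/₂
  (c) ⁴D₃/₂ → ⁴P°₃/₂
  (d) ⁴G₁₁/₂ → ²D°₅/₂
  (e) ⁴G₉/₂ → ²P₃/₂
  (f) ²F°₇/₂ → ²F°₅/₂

1

(a) forbidden (parity, ΔS fail)
(b) forbidden (ΔL, ΔJ fail)
(c) allowed
(d) forbidden (ΔS, ΔL, ΔJ fail)
(e) forbidden (parity, ΔS, ΔL, ΔJ fail)
(f) forbidden (parity fails)
Total allowed: 1 of 6.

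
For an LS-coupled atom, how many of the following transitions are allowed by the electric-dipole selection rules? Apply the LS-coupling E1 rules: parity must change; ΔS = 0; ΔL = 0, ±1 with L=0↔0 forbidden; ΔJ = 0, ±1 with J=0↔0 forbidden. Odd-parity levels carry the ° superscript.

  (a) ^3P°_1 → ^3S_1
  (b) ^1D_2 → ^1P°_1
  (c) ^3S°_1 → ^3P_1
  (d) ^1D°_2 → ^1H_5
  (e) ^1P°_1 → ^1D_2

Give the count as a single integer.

4

(a) allowed
(b) allowed
(c) allowed
(d) forbidden (ΔL, ΔJ fail)
(e) allowed
Total allowed: 4 of 5.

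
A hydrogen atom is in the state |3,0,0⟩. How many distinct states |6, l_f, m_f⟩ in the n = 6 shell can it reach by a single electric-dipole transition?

3

E1 requires Δl = ±1, so l_f ∈ {-1, 1}; with 0 ≤ l_f ≤ n_f−1 = 5, the allowed l_f values are {1}.
For l_f = 1: m_f ∈ {m_i−1, m_i, m_i+1} ∩ [−1, 1] = {-1, 0, 1} → 3 states.
Total: 3.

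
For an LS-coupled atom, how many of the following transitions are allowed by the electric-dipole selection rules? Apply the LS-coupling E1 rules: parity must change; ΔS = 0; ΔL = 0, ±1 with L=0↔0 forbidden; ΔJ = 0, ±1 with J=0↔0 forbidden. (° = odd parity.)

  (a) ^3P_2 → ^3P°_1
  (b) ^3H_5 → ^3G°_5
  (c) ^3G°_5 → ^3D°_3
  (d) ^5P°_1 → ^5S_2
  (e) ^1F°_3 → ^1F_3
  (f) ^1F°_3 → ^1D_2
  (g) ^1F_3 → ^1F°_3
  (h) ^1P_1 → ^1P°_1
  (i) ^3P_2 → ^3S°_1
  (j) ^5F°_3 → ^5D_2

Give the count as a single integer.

9

(a) allowed
(b) allowed
(c) forbidden (parity, ΔL, ΔJ fail)
(d) allowed
(e) allowed
(f) allowed
(g) allowed
(h) allowed
(i) allowed
(j) allowed
Total allowed: 9 of 10.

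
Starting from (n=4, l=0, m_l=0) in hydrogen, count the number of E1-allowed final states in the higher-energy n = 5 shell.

3

E1 requires Δl = ±1, so l_f ∈ {-1, 1}; with 0 ≤ l_f ≤ n_f−1 = 4, the allowed l_f values are {1}.
For l_f = 1: m_f ∈ {m_i−1, m_i, m_i+1} ∩ [−1, 1] = {-1, 0, 1} → 3 states.
Total: 3.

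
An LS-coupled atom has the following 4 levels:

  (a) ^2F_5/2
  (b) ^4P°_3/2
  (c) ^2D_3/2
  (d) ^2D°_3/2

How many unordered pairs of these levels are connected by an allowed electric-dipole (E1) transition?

2

(a)–(b): forbidden (ΔS, ΔL).
(a)–(c): forbidden (parity).
(a)–(d): allowed.
(b)–(c): forbidden (ΔS).
(b)–(d): forbidden (parity, ΔS).
(c)–(d): allowed.
Allowed pairs: 2 of 6.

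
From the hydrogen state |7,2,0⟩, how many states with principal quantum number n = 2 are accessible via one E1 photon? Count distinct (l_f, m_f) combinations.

E1 requires Δl = ±1, so l_f ∈ {1, 3}; with 0 ≤ l_f ≤ n_f−1 = 1, the allowed l_f values are {1}.
For l_f = 1: m_f ∈ {m_i−1, m_i, m_i+1} ∩ [−1, 1] = {-1, 0, 1} → 3 states.
Total: 3.

3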